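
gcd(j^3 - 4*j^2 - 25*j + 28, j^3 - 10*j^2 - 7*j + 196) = j^2 - 3*j - 28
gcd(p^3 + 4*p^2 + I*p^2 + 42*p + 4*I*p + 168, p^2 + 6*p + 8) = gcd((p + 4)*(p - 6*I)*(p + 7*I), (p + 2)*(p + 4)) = p + 4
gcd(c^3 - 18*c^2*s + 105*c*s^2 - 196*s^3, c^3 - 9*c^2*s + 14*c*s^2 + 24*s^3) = -c + 4*s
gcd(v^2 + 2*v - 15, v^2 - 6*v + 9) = v - 3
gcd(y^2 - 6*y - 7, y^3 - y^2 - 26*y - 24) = y + 1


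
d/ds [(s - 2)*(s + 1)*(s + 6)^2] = 4*s^3 + 33*s^2 + 44*s - 60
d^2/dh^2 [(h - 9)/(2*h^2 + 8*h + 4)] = ((5 - 3*h)*(h^2 + 4*h + 2) + 4*(h - 9)*(h + 2)^2)/(h^2 + 4*h + 2)^3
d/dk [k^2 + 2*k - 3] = 2*k + 2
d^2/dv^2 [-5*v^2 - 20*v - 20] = -10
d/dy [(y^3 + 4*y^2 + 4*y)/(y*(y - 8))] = (y^2 - 16*y - 36)/(y^2 - 16*y + 64)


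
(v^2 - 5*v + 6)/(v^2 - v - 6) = (v - 2)/(v + 2)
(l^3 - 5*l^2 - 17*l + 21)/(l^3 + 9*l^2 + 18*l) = (l^2 - 8*l + 7)/(l*(l + 6))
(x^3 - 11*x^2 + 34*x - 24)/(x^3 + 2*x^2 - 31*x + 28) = (x - 6)/(x + 7)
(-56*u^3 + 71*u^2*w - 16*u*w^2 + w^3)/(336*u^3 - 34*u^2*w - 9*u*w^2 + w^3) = (-u + w)/(6*u + w)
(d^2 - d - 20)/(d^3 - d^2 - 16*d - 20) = (d + 4)/(d^2 + 4*d + 4)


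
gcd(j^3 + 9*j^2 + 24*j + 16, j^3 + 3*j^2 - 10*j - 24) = j + 4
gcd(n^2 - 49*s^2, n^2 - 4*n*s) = 1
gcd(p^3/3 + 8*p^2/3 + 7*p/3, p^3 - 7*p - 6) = p + 1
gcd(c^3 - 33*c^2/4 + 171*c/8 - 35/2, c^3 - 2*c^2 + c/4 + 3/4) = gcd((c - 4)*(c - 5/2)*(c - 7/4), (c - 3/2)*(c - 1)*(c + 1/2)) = 1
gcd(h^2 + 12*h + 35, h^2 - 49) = h + 7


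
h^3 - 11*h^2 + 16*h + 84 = (h - 7)*(h - 6)*(h + 2)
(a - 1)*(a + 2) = a^2 + a - 2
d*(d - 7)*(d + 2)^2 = d^4 - 3*d^3 - 24*d^2 - 28*d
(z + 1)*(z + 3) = z^2 + 4*z + 3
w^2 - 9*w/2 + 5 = (w - 5/2)*(w - 2)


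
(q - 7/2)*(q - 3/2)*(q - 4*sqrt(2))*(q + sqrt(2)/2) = q^4 - 5*q^3 - 7*sqrt(2)*q^3/2 + 5*q^2/4 + 35*sqrt(2)*q^2/2 - 147*sqrt(2)*q/8 + 20*q - 21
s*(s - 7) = s^2 - 7*s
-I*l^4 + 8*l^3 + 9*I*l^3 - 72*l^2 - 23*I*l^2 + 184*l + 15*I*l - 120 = (l - 5)*(l - 3)*(l + 8*I)*(-I*l + I)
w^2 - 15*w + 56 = (w - 8)*(w - 7)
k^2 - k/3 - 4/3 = (k - 4/3)*(k + 1)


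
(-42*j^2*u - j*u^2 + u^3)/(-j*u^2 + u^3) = (42*j^2 + j*u - u^2)/(u*(j - u))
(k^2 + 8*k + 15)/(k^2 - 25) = (k + 3)/(k - 5)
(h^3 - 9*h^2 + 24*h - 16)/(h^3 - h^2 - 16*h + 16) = (h - 4)/(h + 4)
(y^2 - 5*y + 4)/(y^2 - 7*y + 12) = (y - 1)/(y - 3)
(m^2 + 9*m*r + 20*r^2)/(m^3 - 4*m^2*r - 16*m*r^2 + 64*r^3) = (m + 5*r)/(m^2 - 8*m*r + 16*r^2)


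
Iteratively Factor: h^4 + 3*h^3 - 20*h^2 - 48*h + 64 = (h + 4)*(h^3 - h^2 - 16*h + 16) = (h - 4)*(h + 4)*(h^2 + 3*h - 4) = (h - 4)*(h - 1)*(h + 4)*(h + 4)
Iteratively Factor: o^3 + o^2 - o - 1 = (o + 1)*(o^2 - 1) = (o - 1)*(o + 1)*(o + 1)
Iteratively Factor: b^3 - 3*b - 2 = (b + 1)*(b^2 - b - 2) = (b + 1)^2*(b - 2)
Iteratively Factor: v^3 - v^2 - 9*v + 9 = (v - 1)*(v^2 - 9) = (v - 3)*(v - 1)*(v + 3)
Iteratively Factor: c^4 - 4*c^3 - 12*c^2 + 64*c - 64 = (c - 2)*(c^3 - 2*c^2 - 16*c + 32) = (c - 4)*(c - 2)*(c^2 + 2*c - 8) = (c - 4)*(c - 2)^2*(c + 4)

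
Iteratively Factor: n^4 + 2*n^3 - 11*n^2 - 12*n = (n)*(n^3 + 2*n^2 - 11*n - 12) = n*(n - 3)*(n^2 + 5*n + 4) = n*(n - 3)*(n + 1)*(n + 4)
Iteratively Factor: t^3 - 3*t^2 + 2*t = (t - 2)*(t^2 - t) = t*(t - 2)*(t - 1)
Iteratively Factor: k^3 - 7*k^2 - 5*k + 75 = (k - 5)*(k^2 - 2*k - 15) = (k - 5)*(k + 3)*(k - 5)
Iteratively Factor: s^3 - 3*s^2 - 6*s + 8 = (s - 4)*(s^2 + s - 2) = (s - 4)*(s - 1)*(s + 2)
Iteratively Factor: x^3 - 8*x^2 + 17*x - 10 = (x - 5)*(x^2 - 3*x + 2) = (x - 5)*(x - 2)*(x - 1)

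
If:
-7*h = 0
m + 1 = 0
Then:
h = 0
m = -1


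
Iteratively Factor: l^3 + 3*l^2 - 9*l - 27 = (l - 3)*(l^2 + 6*l + 9) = (l - 3)*(l + 3)*(l + 3)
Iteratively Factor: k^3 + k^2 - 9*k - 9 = (k + 1)*(k^2 - 9) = (k - 3)*(k + 1)*(k + 3)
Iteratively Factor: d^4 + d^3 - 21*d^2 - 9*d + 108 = (d + 4)*(d^3 - 3*d^2 - 9*d + 27) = (d + 3)*(d + 4)*(d^2 - 6*d + 9) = (d - 3)*(d + 3)*(d + 4)*(d - 3)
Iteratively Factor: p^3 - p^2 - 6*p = (p)*(p^2 - p - 6) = p*(p + 2)*(p - 3)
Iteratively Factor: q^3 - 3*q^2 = (q - 3)*(q^2) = q*(q - 3)*(q)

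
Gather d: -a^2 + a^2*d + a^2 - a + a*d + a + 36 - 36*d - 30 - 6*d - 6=d*(a^2 + a - 42)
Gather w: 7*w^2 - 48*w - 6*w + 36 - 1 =7*w^2 - 54*w + 35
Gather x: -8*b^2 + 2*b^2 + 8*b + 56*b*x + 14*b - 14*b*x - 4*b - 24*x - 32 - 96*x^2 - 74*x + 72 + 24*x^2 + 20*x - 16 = -6*b^2 + 18*b - 72*x^2 + x*(42*b - 78) + 24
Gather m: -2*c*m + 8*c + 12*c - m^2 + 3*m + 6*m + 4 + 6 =20*c - m^2 + m*(9 - 2*c) + 10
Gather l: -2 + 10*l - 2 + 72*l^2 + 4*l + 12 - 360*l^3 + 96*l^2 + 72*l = -360*l^3 + 168*l^2 + 86*l + 8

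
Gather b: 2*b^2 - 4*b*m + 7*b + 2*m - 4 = 2*b^2 + b*(7 - 4*m) + 2*m - 4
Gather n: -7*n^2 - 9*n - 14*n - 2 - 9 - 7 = -7*n^2 - 23*n - 18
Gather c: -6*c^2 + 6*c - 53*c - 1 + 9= -6*c^2 - 47*c + 8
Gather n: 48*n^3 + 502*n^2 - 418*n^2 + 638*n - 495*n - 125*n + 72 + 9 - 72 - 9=48*n^3 + 84*n^2 + 18*n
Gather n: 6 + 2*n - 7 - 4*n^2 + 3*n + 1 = -4*n^2 + 5*n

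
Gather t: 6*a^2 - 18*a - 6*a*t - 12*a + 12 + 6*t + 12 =6*a^2 - 30*a + t*(6 - 6*a) + 24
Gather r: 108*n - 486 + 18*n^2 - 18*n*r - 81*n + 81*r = 18*n^2 + 27*n + r*(81 - 18*n) - 486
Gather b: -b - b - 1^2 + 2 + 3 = 4 - 2*b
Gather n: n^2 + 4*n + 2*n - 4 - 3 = n^2 + 6*n - 7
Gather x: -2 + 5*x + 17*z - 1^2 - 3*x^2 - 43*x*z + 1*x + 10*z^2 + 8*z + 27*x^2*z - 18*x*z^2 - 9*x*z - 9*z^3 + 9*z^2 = x^2*(27*z - 3) + x*(-18*z^2 - 52*z + 6) - 9*z^3 + 19*z^2 + 25*z - 3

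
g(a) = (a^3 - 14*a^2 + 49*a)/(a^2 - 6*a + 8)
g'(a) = (6 - 2*a)*(a^3 - 14*a^2 + 49*a)/(a^2 - 6*a + 8)^2 + (3*a^2 - 28*a + 49)/(a^2 - 6*a + 8)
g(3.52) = -58.43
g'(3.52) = -66.30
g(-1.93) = -6.60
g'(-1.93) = 2.11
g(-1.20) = -4.85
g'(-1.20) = 2.78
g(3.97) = -616.72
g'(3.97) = -19992.56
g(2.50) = -67.50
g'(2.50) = 93.00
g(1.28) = 21.38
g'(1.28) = 46.79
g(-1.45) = -5.51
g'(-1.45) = 2.49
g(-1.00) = -4.27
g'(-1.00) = 3.06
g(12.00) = 3.75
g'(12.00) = 0.97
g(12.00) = 3.75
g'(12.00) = 0.97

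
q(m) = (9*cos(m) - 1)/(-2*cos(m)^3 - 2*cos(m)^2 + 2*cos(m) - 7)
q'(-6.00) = 0.08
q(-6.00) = -0.88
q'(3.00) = 0.14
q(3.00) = 1.10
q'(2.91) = 0.22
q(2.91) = 1.08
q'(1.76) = 1.07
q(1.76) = 0.36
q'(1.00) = 0.98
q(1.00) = -0.57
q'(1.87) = 0.96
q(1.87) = 0.47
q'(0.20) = 0.05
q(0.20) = -0.88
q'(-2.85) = -0.28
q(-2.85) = 1.07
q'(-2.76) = -0.35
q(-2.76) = 1.04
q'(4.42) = -0.97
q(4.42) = 0.47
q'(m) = (9*cos(m) - 1)*(-6*sin(m)*cos(m)^2 - 4*sin(m)*cos(m) + 2*sin(m))/(-2*cos(m)^3 - 2*cos(m)^2 + 2*cos(m) - 7)^2 - 9*sin(m)/(-2*cos(m)^3 - 2*cos(m)^2 + 2*cos(m) - 7) = (-36*cos(m)^3 - 12*cos(m)^2 + 4*cos(m) + 61)*sin(m)/(2*sin(m)^2*cos(m) + 2*sin(m)^2 - 9)^2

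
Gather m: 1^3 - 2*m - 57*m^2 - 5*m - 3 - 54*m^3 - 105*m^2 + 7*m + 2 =-54*m^3 - 162*m^2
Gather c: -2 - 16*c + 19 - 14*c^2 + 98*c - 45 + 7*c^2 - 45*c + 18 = -7*c^2 + 37*c - 10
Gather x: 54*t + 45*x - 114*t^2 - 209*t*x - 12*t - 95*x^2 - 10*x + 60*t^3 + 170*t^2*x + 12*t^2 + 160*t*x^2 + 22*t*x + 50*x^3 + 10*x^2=60*t^3 - 102*t^2 + 42*t + 50*x^3 + x^2*(160*t - 85) + x*(170*t^2 - 187*t + 35)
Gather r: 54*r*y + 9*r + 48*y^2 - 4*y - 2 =r*(54*y + 9) + 48*y^2 - 4*y - 2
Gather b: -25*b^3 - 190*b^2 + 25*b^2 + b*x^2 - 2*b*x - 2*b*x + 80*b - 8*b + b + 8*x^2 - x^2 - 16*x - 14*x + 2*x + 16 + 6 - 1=-25*b^3 - 165*b^2 + b*(x^2 - 4*x + 73) + 7*x^2 - 28*x + 21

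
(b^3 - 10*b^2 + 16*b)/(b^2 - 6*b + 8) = b*(b - 8)/(b - 4)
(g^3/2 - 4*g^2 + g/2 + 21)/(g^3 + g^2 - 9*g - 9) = (g^2 - 5*g - 14)/(2*(g^2 + 4*g + 3))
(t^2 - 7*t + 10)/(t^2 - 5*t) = (t - 2)/t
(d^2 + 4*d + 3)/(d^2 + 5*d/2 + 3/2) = 2*(d + 3)/(2*d + 3)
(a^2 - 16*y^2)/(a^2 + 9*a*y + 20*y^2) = (a - 4*y)/(a + 5*y)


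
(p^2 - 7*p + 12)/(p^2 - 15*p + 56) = (p^2 - 7*p + 12)/(p^2 - 15*p + 56)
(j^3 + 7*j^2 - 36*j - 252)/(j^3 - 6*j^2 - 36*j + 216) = (j + 7)/(j - 6)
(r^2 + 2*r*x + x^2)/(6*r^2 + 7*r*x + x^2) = (r + x)/(6*r + x)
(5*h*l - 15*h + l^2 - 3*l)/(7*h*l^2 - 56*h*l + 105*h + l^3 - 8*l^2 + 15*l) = (5*h + l)/(7*h*l - 35*h + l^2 - 5*l)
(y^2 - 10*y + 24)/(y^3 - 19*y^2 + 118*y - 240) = (y - 4)/(y^2 - 13*y + 40)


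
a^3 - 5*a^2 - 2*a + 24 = (a - 4)*(a - 3)*(a + 2)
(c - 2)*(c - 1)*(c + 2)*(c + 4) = c^4 + 3*c^3 - 8*c^2 - 12*c + 16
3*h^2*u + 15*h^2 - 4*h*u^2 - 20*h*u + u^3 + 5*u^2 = (-3*h + u)*(-h + u)*(u + 5)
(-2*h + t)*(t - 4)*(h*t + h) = -2*h^2*t^2 + 6*h^2*t + 8*h^2 + h*t^3 - 3*h*t^2 - 4*h*t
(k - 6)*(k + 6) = k^2 - 36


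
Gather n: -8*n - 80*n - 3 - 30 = -88*n - 33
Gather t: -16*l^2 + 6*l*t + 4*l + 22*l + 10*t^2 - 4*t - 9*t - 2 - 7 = -16*l^2 + 26*l + 10*t^2 + t*(6*l - 13) - 9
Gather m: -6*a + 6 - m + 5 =-6*a - m + 11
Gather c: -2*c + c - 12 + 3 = -c - 9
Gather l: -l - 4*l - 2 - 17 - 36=-5*l - 55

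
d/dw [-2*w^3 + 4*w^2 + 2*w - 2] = -6*w^2 + 8*w + 2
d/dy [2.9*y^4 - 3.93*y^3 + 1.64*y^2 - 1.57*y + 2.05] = 11.6*y^3 - 11.79*y^2 + 3.28*y - 1.57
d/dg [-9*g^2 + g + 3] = 1 - 18*g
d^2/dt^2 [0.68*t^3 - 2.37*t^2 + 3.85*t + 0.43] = 4.08*t - 4.74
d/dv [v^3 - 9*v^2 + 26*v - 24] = 3*v^2 - 18*v + 26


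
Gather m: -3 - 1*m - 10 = -m - 13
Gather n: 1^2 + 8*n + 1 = 8*n + 2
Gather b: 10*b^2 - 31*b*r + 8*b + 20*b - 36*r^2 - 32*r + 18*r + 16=10*b^2 + b*(28 - 31*r) - 36*r^2 - 14*r + 16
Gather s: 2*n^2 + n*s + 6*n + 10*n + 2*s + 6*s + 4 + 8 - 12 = 2*n^2 + 16*n + s*(n + 8)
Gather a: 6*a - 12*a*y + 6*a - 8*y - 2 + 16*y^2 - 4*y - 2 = a*(12 - 12*y) + 16*y^2 - 12*y - 4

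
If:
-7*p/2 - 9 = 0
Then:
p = -18/7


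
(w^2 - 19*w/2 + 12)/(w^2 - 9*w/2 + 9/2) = (w - 8)/(w - 3)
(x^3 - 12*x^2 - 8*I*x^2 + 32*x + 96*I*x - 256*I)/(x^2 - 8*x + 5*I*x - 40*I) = (x^2 + x*(-4 - 8*I) + 32*I)/(x + 5*I)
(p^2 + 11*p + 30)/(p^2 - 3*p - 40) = (p + 6)/(p - 8)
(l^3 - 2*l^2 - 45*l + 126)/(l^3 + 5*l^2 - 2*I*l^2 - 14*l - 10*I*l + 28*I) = (l^2 - 9*l + 18)/(l^2 - 2*l*(1 + I) + 4*I)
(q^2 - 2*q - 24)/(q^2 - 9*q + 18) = (q + 4)/(q - 3)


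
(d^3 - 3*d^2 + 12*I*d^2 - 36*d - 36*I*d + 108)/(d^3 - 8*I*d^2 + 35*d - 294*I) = (d^2 + d*(-3 + 6*I) - 18*I)/(d^2 - 14*I*d - 49)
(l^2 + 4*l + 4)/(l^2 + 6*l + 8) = (l + 2)/(l + 4)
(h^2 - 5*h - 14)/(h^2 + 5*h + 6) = (h - 7)/(h + 3)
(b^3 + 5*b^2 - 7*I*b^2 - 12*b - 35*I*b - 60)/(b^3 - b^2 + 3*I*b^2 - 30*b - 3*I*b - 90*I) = (b^2 - 7*I*b - 12)/(b^2 + 3*b*(-2 + I) - 18*I)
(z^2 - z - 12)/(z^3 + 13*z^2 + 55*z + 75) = (z - 4)/(z^2 + 10*z + 25)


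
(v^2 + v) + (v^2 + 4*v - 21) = 2*v^2 + 5*v - 21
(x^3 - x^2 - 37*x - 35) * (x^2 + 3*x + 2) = x^5 + 2*x^4 - 38*x^3 - 148*x^2 - 179*x - 70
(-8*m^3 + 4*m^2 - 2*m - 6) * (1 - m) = 8*m^4 - 12*m^3 + 6*m^2 + 4*m - 6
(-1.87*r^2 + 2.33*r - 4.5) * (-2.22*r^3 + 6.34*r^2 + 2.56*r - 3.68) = 4.1514*r^5 - 17.0284*r^4 + 19.975*r^3 - 15.6836*r^2 - 20.0944*r + 16.56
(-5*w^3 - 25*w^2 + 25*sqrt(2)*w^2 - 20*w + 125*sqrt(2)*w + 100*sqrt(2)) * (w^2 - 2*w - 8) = -5*w^5 - 15*w^4 + 25*sqrt(2)*w^4 + 70*w^3 + 75*sqrt(2)*w^3 - 350*sqrt(2)*w^2 + 240*w^2 - 1200*sqrt(2)*w + 160*w - 800*sqrt(2)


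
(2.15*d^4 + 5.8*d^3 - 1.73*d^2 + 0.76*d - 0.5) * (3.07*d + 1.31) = 6.6005*d^5 + 20.6225*d^4 + 2.2869*d^3 + 0.0668999999999995*d^2 - 0.5394*d - 0.655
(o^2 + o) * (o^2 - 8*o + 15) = o^4 - 7*o^3 + 7*o^2 + 15*o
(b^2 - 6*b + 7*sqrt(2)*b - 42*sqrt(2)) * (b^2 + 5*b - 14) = b^4 - b^3 + 7*sqrt(2)*b^3 - 44*b^2 - 7*sqrt(2)*b^2 - 308*sqrt(2)*b + 84*b + 588*sqrt(2)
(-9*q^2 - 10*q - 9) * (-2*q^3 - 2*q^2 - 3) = 18*q^5 + 38*q^4 + 38*q^3 + 45*q^2 + 30*q + 27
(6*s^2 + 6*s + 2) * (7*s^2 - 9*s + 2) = 42*s^4 - 12*s^3 - 28*s^2 - 6*s + 4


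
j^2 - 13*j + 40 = (j - 8)*(j - 5)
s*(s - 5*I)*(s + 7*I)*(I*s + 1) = I*s^4 - s^3 + 37*I*s^2 + 35*s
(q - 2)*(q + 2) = q^2 - 4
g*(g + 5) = g^2 + 5*g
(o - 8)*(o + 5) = o^2 - 3*o - 40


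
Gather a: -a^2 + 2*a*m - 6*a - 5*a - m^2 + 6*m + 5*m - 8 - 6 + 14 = -a^2 + a*(2*m - 11) - m^2 + 11*m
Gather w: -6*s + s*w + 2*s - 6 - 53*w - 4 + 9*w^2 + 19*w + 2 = -4*s + 9*w^2 + w*(s - 34) - 8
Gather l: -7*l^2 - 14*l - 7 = -7*l^2 - 14*l - 7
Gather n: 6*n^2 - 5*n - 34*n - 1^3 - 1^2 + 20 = 6*n^2 - 39*n + 18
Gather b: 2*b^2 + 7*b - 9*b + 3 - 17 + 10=2*b^2 - 2*b - 4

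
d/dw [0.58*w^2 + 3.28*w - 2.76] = 1.16*w + 3.28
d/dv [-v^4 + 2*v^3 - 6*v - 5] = -4*v^3 + 6*v^2 - 6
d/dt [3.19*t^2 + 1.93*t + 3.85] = 6.38*t + 1.93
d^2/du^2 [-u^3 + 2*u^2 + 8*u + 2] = 4 - 6*u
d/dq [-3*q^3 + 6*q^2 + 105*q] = -9*q^2 + 12*q + 105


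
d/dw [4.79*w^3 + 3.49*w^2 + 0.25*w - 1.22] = 14.37*w^2 + 6.98*w + 0.25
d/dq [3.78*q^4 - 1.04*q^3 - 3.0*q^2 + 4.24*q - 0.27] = 15.12*q^3 - 3.12*q^2 - 6.0*q + 4.24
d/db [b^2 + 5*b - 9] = 2*b + 5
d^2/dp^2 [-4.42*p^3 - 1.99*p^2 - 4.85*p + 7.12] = -26.52*p - 3.98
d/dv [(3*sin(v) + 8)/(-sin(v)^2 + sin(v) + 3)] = (3*sin(v)^2 + 16*sin(v) + 1)*cos(v)/(sin(v) + cos(v)^2 + 2)^2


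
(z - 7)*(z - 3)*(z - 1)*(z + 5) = z^4 - 6*z^3 - 24*z^2 + 134*z - 105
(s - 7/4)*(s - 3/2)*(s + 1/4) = s^3 - 3*s^2 + 29*s/16 + 21/32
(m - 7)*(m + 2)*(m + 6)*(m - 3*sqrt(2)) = m^4 - 3*sqrt(2)*m^3 + m^3 - 44*m^2 - 3*sqrt(2)*m^2 - 84*m + 132*sqrt(2)*m + 252*sqrt(2)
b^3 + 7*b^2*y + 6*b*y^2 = b*(b + y)*(b + 6*y)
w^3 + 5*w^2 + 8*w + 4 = (w + 1)*(w + 2)^2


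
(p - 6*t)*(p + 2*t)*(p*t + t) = p^3*t - 4*p^2*t^2 + p^2*t - 12*p*t^3 - 4*p*t^2 - 12*t^3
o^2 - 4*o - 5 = (o - 5)*(o + 1)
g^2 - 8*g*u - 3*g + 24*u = (g - 3)*(g - 8*u)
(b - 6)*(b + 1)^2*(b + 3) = b^4 - b^3 - 23*b^2 - 39*b - 18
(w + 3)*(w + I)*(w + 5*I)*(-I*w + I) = -I*w^4 + 6*w^3 - 2*I*w^3 + 12*w^2 + 8*I*w^2 - 18*w + 10*I*w - 15*I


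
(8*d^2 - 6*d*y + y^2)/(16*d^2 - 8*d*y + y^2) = (-2*d + y)/(-4*d + y)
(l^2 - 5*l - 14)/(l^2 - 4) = (l - 7)/(l - 2)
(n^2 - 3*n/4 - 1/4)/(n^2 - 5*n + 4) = (n + 1/4)/(n - 4)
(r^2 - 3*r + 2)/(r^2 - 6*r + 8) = (r - 1)/(r - 4)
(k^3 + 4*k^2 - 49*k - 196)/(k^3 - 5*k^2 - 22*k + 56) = (k + 7)/(k - 2)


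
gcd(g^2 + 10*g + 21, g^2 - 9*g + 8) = 1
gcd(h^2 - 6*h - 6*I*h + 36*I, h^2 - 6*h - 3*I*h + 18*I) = h - 6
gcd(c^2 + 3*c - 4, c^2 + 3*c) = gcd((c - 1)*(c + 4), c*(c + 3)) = 1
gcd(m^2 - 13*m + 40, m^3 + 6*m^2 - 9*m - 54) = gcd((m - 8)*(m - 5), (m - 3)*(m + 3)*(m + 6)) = 1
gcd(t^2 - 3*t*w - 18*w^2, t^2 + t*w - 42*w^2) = t - 6*w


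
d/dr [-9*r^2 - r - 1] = -18*r - 1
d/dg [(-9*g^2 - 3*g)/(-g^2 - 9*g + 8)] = 6*(13*g^2 - 24*g - 4)/(g^4 + 18*g^3 + 65*g^2 - 144*g + 64)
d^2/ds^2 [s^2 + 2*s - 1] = 2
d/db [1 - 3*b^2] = -6*b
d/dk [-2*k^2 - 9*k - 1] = -4*k - 9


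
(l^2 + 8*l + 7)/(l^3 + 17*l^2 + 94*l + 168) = (l + 1)/(l^2 + 10*l + 24)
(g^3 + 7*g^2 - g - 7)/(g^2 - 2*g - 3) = (g^2 + 6*g - 7)/(g - 3)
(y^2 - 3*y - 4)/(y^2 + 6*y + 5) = (y - 4)/(y + 5)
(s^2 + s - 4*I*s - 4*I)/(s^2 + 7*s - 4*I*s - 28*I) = (s + 1)/(s + 7)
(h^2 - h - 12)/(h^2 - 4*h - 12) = (-h^2 + h + 12)/(-h^2 + 4*h + 12)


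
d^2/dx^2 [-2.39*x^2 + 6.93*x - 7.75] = -4.78000000000000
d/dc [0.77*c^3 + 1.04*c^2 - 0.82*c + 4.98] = 2.31*c^2 + 2.08*c - 0.82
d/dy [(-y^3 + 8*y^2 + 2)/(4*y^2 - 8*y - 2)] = (-2*y^4 + 8*y^3 - 29*y^2 - 24*y + 8)/(2*(4*y^4 - 16*y^3 + 12*y^2 + 8*y + 1))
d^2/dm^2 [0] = 0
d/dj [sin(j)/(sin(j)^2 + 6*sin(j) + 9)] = (3 - sin(j))*cos(j)/(sin(j) + 3)^3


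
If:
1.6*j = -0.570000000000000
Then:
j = -0.36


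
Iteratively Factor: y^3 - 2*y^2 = (y)*(y^2 - 2*y) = y^2*(y - 2)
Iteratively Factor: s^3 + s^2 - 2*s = (s + 2)*(s^2 - s) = s*(s + 2)*(s - 1)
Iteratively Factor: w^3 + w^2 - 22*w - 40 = (w + 2)*(w^2 - w - 20) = (w - 5)*(w + 2)*(w + 4)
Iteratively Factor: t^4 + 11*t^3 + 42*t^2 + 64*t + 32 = (t + 1)*(t^3 + 10*t^2 + 32*t + 32) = (t + 1)*(t + 4)*(t^2 + 6*t + 8) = (t + 1)*(t + 4)^2*(t + 2)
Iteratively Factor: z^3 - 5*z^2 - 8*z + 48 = (z - 4)*(z^2 - z - 12) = (z - 4)*(z + 3)*(z - 4)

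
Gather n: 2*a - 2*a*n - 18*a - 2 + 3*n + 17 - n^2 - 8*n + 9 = -16*a - n^2 + n*(-2*a - 5) + 24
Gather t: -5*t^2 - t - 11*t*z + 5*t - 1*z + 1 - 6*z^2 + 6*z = -5*t^2 + t*(4 - 11*z) - 6*z^2 + 5*z + 1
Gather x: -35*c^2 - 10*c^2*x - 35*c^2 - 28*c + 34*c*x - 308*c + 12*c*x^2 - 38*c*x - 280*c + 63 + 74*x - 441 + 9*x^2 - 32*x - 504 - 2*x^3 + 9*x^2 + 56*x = -70*c^2 - 616*c - 2*x^3 + x^2*(12*c + 18) + x*(-10*c^2 - 4*c + 98) - 882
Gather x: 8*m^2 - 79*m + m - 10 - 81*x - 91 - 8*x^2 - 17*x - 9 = 8*m^2 - 78*m - 8*x^2 - 98*x - 110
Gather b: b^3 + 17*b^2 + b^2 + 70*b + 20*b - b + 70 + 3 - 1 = b^3 + 18*b^2 + 89*b + 72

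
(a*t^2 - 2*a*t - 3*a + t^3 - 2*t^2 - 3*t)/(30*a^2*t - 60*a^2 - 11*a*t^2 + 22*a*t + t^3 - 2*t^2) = (a*t^2 - 2*a*t - 3*a + t^3 - 2*t^2 - 3*t)/(30*a^2*t - 60*a^2 - 11*a*t^2 + 22*a*t + t^3 - 2*t^2)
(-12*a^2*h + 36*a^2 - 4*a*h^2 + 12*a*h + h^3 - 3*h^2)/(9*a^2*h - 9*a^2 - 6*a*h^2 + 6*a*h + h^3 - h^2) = (-12*a^2*h + 36*a^2 - 4*a*h^2 + 12*a*h + h^3 - 3*h^2)/(9*a^2*h - 9*a^2 - 6*a*h^2 + 6*a*h + h^3 - h^2)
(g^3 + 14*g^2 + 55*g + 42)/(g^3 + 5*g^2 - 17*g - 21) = (g + 6)/(g - 3)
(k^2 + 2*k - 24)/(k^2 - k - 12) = (k + 6)/(k + 3)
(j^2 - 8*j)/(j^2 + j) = (j - 8)/(j + 1)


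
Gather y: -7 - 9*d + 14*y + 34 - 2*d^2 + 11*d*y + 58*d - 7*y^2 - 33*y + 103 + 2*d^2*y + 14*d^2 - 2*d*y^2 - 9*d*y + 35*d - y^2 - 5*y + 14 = 12*d^2 + 84*d + y^2*(-2*d - 8) + y*(2*d^2 + 2*d - 24) + 144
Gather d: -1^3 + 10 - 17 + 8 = 0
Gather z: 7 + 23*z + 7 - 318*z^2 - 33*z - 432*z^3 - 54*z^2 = -432*z^3 - 372*z^2 - 10*z + 14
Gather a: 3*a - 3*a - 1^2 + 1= 0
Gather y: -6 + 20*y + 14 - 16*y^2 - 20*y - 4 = 4 - 16*y^2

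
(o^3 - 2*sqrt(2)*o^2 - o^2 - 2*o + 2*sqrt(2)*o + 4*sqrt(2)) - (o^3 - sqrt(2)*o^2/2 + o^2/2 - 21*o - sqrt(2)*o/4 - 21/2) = -3*sqrt(2)*o^2/2 - 3*o^2/2 + 9*sqrt(2)*o/4 + 19*o + 4*sqrt(2) + 21/2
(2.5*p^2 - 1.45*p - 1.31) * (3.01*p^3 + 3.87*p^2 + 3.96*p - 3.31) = 7.525*p^5 + 5.3105*p^4 + 0.345400000000001*p^3 - 19.0867*p^2 - 0.3881*p + 4.3361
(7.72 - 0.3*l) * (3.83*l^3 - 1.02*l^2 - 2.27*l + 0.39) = -1.149*l^4 + 29.8736*l^3 - 7.1934*l^2 - 17.6414*l + 3.0108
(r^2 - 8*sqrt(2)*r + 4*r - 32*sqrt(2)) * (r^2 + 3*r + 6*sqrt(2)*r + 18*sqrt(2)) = r^4 - 2*sqrt(2)*r^3 + 7*r^3 - 84*r^2 - 14*sqrt(2)*r^2 - 672*r - 24*sqrt(2)*r - 1152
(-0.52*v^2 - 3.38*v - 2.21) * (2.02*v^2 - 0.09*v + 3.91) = -1.0504*v^4 - 6.7808*v^3 - 6.1932*v^2 - 13.0169*v - 8.6411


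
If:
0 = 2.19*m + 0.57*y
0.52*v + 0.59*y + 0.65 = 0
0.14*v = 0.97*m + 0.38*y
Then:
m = 0.16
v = -0.56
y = -0.61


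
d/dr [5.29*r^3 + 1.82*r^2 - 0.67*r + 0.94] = 15.87*r^2 + 3.64*r - 0.67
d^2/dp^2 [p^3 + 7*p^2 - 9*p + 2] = 6*p + 14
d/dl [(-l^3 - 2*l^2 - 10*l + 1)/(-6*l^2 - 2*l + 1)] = (6*l^4 + 4*l^3 - 59*l^2 + 8*l - 8)/(36*l^4 + 24*l^3 - 8*l^2 - 4*l + 1)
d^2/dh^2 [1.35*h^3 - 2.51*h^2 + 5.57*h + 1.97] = 8.1*h - 5.02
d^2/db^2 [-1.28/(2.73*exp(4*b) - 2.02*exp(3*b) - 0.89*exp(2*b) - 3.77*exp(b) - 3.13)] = (1.28*(-21.84*exp(3*b) + 12.12*exp(2*b) + 3.56*exp(b) + 7.54)*(-10.92*exp(3*b) + 6.06*exp(2*b) + 1.78*exp(b) + 3.77)*exp(b) + (55.9104*exp(3*b) - 23.2704*exp(2*b) - 4.5568*exp(b) - 4.8256)*(-2.73*exp(4*b) + 2.02*exp(3*b) + 0.89*exp(2*b) + 3.77*exp(b) + 3.13))*exp(b)/(-2.73*exp(4*b) + 2.02*exp(3*b) + 0.89*exp(2*b) + 3.77*exp(b) + 3.13)^3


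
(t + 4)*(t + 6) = t^2 + 10*t + 24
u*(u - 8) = u^2 - 8*u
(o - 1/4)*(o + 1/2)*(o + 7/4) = o^3 + 2*o^2 + 5*o/16 - 7/32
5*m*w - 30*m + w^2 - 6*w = (5*m + w)*(w - 6)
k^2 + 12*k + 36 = (k + 6)^2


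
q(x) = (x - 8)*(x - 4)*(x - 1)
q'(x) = (x - 8)*(x - 4) + (x - 8)*(x - 1) + (x - 4)*(x - 1) = 3*x^2 - 26*x + 44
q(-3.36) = -364.54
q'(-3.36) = 165.23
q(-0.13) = -37.94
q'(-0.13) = 47.43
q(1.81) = 10.98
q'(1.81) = 6.77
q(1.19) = 3.64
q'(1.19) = 17.31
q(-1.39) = -120.96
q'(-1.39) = 85.94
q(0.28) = -20.68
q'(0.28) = 36.96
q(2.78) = 11.34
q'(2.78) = -5.09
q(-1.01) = -90.73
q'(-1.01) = 73.32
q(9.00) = 40.00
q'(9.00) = 53.00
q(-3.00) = -308.00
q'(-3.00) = 149.00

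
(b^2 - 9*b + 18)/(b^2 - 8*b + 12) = (b - 3)/(b - 2)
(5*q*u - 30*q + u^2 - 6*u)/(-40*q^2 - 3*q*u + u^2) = (6 - u)/(8*q - u)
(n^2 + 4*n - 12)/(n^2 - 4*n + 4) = (n + 6)/(n - 2)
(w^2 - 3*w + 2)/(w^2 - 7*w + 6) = (w - 2)/(w - 6)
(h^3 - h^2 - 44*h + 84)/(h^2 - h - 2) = (h^2 + h - 42)/(h + 1)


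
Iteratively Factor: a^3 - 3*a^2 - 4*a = (a - 4)*(a^2 + a) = (a - 4)*(a + 1)*(a)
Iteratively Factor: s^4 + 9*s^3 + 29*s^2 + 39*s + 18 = (s + 1)*(s^3 + 8*s^2 + 21*s + 18) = (s + 1)*(s + 3)*(s^2 + 5*s + 6) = (s + 1)*(s + 3)^2*(s + 2)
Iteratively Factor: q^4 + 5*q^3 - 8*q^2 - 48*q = (q)*(q^3 + 5*q^2 - 8*q - 48) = q*(q - 3)*(q^2 + 8*q + 16) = q*(q - 3)*(q + 4)*(q + 4)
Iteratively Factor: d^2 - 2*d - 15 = (d - 5)*(d + 3)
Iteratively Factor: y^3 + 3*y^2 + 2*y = (y + 2)*(y^2 + y) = y*(y + 2)*(y + 1)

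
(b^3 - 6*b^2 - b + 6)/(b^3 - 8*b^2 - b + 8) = (b - 6)/(b - 8)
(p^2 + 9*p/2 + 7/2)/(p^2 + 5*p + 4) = (p + 7/2)/(p + 4)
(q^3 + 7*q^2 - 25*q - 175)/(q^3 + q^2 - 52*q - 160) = (q^2 + 2*q - 35)/(q^2 - 4*q - 32)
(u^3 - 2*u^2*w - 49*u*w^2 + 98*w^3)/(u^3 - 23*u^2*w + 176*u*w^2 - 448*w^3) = (u^2 + 5*u*w - 14*w^2)/(u^2 - 16*u*w + 64*w^2)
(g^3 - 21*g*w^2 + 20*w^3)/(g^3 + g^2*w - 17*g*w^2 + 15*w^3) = (-g + 4*w)/(-g + 3*w)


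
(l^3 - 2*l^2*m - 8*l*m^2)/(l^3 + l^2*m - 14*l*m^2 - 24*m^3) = l/(l + 3*m)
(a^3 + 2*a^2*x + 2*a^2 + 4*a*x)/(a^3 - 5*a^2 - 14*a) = (a + 2*x)/(a - 7)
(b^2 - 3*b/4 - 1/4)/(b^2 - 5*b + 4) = (b + 1/4)/(b - 4)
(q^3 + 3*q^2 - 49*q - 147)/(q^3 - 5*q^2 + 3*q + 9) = (q^3 + 3*q^2 - 49*q - 147)/(q^3 - 5*q^2 + 3*q + 9)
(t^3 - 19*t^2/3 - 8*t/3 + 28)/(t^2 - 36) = (3*t^2 - t - 14)/(3*(t + 6))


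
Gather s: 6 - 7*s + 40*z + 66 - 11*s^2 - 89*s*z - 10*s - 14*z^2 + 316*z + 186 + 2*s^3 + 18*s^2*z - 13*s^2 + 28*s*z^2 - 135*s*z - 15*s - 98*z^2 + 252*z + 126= 2*s^3 + s^2*(18*z - 24) + s*(28*z^2 - 224*z - 32) - 112*z^2 + 608*z + 384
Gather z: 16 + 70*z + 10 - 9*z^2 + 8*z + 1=-9*z^2 + 78*z + 27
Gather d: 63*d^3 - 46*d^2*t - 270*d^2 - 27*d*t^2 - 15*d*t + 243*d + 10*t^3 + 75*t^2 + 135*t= 63*d^3 + d^2*(-46*t - 270) + d*(-27*t^2 - 15*t + 243) + 10*t^3 + 75*t^2 + 135*t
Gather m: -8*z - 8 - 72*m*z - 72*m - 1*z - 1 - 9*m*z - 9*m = m*(-81*z - 81) - 9*z - 9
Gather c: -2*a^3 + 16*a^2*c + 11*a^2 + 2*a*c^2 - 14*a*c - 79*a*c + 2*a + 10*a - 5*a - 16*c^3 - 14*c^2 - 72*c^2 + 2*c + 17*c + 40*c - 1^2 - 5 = -2*a^3 + 11*a^2 + 7*a - 16*c^3 + c^2*(2*a - 86) + c*(16*a^2 - 93*a + 59) - 6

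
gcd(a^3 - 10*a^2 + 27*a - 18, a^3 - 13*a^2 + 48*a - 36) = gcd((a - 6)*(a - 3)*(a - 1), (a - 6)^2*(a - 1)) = a^2 - 7*a + 6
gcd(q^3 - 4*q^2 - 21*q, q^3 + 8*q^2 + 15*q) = q^2 + 3*q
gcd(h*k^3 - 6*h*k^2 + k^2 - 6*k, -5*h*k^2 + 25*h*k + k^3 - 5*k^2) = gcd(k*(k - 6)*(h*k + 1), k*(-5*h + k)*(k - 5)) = k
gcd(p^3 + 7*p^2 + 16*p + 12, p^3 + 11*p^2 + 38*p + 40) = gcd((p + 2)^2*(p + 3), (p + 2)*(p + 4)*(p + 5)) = p + 2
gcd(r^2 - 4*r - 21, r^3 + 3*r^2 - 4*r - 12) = r + 3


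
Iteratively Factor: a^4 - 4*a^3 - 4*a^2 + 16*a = (a)*(a^3 - 4*a^2 - 4*a + 16) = a*(a + 2)*(a^2 - 6*a + 8) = a*(a - 2)*(a + 2)*(a - 4)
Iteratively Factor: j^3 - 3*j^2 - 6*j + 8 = (j - 1)*(j^2 - 2*j - 8) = (j - 1)*(j + 2)*(j - 4)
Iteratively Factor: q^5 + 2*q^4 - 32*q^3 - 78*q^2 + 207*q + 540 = (q + 3)*(q^4 - q^3 - 29*q^2 + 9*q + 180) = (q + 3)^2*(q^3 - 4*q^2 - 17*q + 60) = (q - 3)*(q + 3)^2*(q^2 - q - 20) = (q - 3)*(q + 3)^2*(q + 4)*(q - 5)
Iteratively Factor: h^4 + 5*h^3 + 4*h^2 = (h + 1)*(h^3 + 4*h^2) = h*(h + 1)*(h^2 + 4*h) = h^2*(h + 1)*(h + 4)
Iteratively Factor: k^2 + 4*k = (k)*(k + 4)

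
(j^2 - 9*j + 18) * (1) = j^2 - 9*j + 18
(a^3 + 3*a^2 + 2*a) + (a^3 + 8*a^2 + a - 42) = 2*a^3 + 11*a^2 + 3*a - 42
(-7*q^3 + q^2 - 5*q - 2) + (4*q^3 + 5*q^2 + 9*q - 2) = -3*q^3 + 6*q^2 + 4*q - 4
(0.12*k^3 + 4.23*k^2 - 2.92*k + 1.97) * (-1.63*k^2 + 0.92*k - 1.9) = -0.1956*k^5 - 6.7845*k^4 + 8.4232*k^3 - 13.9345*k^2 + 7.3604*k - 3.743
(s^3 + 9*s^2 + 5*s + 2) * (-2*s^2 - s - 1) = -2*s^5 - 19*s^4 - 20*s^3 - 18*s^2 - 7*s - 2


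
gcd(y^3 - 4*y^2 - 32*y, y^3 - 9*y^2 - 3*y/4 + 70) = y - 8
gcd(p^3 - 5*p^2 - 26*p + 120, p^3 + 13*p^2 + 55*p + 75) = p + 5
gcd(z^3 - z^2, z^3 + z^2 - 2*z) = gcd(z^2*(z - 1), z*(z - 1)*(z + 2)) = z^2 - z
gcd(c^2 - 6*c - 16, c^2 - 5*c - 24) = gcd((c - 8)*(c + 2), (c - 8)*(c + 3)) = c - 8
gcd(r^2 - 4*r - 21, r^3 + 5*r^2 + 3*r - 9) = r + 3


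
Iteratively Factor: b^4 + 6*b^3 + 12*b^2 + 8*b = (b)*(b^3 + 6*b^2 + 12*b + 8) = b*(b + 2)*(b^2 + 4*b + 4) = b*(b + 2)^2*(b + 2)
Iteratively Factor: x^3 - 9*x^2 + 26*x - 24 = (x - 2)*(x^2 - 7*x + 12) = (x - 3)*(x - 2)*(x - 4)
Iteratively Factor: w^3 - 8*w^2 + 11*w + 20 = (w - 5)*(w^2 - 3*w - 4) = (w - 5)*(w - 4)*(w + 1)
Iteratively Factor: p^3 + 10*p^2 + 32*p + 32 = (p + 4)*(p^2 + 6*p + 8) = (p + 4)^2*(p + 2)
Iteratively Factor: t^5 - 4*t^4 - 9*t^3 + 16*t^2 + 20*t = (t + 1)*(t^4 - 5*t^3 - 4*t^2 + 20*t) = (t + 1)*(t + 2)*(t^3 - 7*t^2 + 10*t) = (t - 5)*(t + 1)*(t + 2)*(t^2 - 2*t) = t*(t - 5)*(t + 1)*(t + 2)*(t - 2)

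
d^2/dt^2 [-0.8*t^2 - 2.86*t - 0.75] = -1.60000000000000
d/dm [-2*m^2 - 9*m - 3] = -4*m - 9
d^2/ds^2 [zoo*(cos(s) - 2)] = zoo*cos(s)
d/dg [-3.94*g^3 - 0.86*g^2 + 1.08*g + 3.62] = -11.82*g^2 - 1.72*g + 1.08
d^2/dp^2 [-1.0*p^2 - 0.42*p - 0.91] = -2.00000000000000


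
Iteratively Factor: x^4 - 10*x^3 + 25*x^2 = (x - 5)*(x^3 - 5*x^2) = x*(x - 5)*(x^2 - 5*x) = x*(x - 5)^2*(x)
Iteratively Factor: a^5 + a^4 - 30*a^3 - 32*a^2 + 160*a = (a + 4)*(a^4 - 3*a^3 - 18*a^2 + 40*a) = (a - 2)*(a + 4)*(a^3 - a^2 - 20*a) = (a - 2)*(a + 4)^2*(a^2 - 5*a) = (a - 5)*(a - 2)*(a + 4)^2*(a)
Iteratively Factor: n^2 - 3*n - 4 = (n - 4)*(n + 1)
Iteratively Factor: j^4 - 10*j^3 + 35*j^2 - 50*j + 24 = (j - 4)*(j^3 - 6*j^2 + 11*j - 6) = (j - 4)*(j - 1)*(j^2 - 5*j + 6) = (j - 4)*(j - 3)*(j - 1)*(j - 2)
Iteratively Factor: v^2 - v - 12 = (v + 3)*(v - 4)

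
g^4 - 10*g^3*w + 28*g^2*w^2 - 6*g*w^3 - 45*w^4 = (g - 5*w)*(g - 3*w)^2*(g + w)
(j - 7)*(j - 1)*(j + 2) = j^3 - 6*j^2 - 9*j + 14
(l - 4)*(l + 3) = l^2 - l - 12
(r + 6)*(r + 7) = r^2 + 13*r + 42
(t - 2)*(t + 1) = t^2 - t - 2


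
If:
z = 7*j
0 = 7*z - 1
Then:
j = 1/49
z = 1/7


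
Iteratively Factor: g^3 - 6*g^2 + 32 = (g - 4)*(g^2 - 2*g - 8) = (g - 4)*(g + 2)*(g - 4)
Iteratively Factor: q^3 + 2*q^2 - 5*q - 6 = (q - 2)*(q^2 + 4*q + 3) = (q - 2)*(q + 3)*(q + 1)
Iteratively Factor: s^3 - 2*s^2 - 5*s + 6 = (s - 1)*(s^2 - s - 6) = (s - 1)*(s + 2)*(s - 3)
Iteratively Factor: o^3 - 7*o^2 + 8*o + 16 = (o - 4)*(o^2 - 3*o - 4) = (o - 4)^2*(o + 1)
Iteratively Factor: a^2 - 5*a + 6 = (a - 3)*(a - 2)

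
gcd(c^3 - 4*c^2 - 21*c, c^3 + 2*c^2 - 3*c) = c^2 + 3*c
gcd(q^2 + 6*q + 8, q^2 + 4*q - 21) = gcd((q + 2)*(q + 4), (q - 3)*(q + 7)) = 1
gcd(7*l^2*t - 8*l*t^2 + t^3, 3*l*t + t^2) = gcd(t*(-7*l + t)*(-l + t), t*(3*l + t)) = t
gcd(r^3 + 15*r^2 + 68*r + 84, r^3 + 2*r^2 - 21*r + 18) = r + 6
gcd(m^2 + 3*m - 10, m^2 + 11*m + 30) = m + 5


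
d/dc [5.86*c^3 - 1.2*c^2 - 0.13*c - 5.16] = 17.58*c^2 - 2.4*c - 0.13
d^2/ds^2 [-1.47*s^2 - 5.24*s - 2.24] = -2.94000000000000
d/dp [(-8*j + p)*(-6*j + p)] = -14*j + 2*p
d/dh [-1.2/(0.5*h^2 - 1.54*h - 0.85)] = (1.2*h - 1.848)/(-0.5*h^2 + 1.54*h + 0.85)^2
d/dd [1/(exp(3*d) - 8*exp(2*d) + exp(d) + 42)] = (-3*exp(2*d) + 16*exp(d) - 1)*exp(d)/(exp(3*d) - 8*exp(2*d) + exp(d) + 42)^2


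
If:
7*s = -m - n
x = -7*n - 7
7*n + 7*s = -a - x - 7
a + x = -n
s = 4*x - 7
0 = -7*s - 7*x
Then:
No Solution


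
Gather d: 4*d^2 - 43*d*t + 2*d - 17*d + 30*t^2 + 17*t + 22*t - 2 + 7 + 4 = 4*d^2 + d*(-43*t - 15) + 30*t^2 + 39*t + 9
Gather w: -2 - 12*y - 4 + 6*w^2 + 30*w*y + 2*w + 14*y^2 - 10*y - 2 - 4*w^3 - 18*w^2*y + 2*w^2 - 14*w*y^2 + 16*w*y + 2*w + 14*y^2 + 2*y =-4*w^3 + w^2*(8 - 18*y) + w*(-14*y^2 + 46*y + 4) + 28*y^2 - 20*y - 8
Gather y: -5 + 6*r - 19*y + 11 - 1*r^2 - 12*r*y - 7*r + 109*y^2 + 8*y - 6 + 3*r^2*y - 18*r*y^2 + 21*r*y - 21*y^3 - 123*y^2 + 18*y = -r^2 - r - 21*y^3 + y^2*(-18*r - 14) + y*(3*r^2 + 9*r + 7)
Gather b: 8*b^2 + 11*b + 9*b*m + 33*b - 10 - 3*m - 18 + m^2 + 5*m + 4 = 8*b^2 + b*(9*m + 44) + m^2 + 2*m - 24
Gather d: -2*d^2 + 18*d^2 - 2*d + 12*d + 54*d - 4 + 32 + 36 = 16*d^2 + 64*d + 64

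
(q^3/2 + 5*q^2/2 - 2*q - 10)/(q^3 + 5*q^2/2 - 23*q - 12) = (q^3 + 5*q^2 - 4*q - 20)/(2*q^3 + 5*q^2 - 46*q - 24)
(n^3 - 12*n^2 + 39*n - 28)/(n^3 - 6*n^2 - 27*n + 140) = (n - 1)/(n + 5)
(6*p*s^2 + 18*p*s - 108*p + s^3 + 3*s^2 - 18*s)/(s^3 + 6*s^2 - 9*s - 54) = (6*p + s)/(s + 3)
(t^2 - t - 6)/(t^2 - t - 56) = (-t^2 + t + 6)/(-t^2 + t + 56)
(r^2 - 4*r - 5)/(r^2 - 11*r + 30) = (r + 1)/(r - 6)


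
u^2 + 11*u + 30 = (u + 5)*(u + 6)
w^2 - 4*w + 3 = (w - 3)*(w - 1)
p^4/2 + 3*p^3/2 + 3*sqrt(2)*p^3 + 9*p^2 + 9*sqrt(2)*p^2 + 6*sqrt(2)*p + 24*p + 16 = (p/2 + 1)*(p + 1)*(p + 2*sqrt(2))*(p + 4*sqrt(2))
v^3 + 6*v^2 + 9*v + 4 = (v + 1)^2*(v + 4)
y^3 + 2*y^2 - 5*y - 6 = (y - 2)*(y + 1)*(y + 3)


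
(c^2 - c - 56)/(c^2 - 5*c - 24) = (c + 7)/(c + 3)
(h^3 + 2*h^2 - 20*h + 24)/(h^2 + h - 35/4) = 4*(h^3 + 2*h^2 - 20*h + 24)/(4*h^2 + 4*h - 35)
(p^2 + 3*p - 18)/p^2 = 1 + 3/p - 18/p^2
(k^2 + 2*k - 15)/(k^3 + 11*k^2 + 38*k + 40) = (k - 3)/(k^2 + 6*k + 8)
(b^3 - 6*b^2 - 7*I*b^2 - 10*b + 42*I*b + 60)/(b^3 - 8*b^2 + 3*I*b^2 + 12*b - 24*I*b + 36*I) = (b^2 - 7*I*b - 10)/(b^2 + b*(-2 + 3*I) - 6*I)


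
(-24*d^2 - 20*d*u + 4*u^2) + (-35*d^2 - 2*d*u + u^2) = -59*d^2 - 22*d*u + 5*u^2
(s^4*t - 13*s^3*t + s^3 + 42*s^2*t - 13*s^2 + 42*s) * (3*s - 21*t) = 3*s^5*t - 21*s^4*t^2 - 39*s^4*t + 3*s^4 + 273*s^3*t^2 + 105*s^3*t - 39*s^3 - 882*s^2*t^2 + 273*s^2*t + 126*s^2 - 882*s*t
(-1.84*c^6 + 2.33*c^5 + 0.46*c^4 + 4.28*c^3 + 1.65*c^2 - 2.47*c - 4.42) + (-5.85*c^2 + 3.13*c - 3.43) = -1.84*c^6 + 2.33*c^5 + 0.46*c^4 + 4.28*c^3 - 4.2*c^2 + 0.66*c - 7.85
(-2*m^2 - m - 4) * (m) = -2*m^3 - m^2 - 4*m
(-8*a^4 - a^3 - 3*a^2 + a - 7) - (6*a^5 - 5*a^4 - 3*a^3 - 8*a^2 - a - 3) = -6*a^5 - 3*a^4 + 2*a^3 + 5*a^2 + 2*a - 4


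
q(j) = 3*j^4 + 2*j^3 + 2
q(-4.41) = 965.15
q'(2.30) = 177.74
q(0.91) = 5.56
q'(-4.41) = -912.50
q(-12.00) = 58754.00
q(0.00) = 2.00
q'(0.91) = 14.01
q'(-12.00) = -19872.00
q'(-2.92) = -247.61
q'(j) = 12*j^3 + 6*j^2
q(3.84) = 767.54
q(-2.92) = 170.30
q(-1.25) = 5.42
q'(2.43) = 207.62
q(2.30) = 110.29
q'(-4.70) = -1113.34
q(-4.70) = 1258.26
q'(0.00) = 0.00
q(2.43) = 135.30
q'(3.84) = 767.95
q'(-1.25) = -14.06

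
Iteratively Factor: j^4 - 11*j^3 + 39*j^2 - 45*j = (j)*(j^3 - 11*j^2 + 39*j - 45) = j*(j - 5)*(j^2 - 6*j + 9) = j*(j - 5)*(j - 3)*(j - 3)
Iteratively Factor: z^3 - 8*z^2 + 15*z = (z - 5)*(z^2 - 3*z) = z*(z - 5)*(z - 3)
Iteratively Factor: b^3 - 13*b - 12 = (b + 1)*(b^2 - b - 12) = (b + 1)*(b + 3)*(b - 4)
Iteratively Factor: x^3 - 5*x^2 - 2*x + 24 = (x - 4)*(x^2 - x - 6) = (x - 4)*(x + 2)*(x - 3)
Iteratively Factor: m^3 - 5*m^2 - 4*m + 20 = (m + 2)*(m^2 - 7*m + 10) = (m - 5)*(m + 2)*(m - 2)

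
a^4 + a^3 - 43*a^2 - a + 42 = (a - 6)*(a - 1)*(a + 1)*(a + 7)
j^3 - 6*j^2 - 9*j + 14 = (j - 7)*(j - 1)*(j + 2)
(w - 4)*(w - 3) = w^2 - 7*w + 12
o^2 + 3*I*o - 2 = (o + I)*(o + 2*I)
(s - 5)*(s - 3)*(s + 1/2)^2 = s^4 - 7*s^3 + 29*s^2/4 + 13*s + 15/4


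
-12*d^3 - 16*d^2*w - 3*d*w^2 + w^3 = (-6*d + w)*(d + w)*(2*d + w)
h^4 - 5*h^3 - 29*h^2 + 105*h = h*(h - 7)*(h - 3)*(h + 5)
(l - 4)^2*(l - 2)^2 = l^4 - 12*l^3 + 52*l^2 - 96*l + 64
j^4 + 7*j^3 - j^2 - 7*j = j*(j - 1)*(j + 1)*(j + 7)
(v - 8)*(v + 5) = v^2 - 3*v - 40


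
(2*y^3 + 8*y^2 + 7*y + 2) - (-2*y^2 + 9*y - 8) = 2*y^3 + 10*y^2 - 2*y + 10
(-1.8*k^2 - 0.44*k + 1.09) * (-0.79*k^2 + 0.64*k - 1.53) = 1.422*k^4 - 0.8044*k^3 + 1.6113*k^2 + 1.3708*k - 1.6677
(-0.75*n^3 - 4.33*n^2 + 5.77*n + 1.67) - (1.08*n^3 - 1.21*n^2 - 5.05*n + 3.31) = -1.83*n^3 - 3.12*n^2 + 10.82*n - 1.64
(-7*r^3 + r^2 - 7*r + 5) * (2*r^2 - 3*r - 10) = -14*r^5 + 23*r^4 + 53*r^3 + 21*r^2 + 55*r - 50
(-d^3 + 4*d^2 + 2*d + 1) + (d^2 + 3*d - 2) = -d^3 + 5*d^2 + 5*d - 1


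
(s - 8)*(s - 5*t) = s^2 - 5*s*t - 8*s + 40*t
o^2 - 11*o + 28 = (o - 7)*(o - 4)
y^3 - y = y*(y - 1)*(y + 1)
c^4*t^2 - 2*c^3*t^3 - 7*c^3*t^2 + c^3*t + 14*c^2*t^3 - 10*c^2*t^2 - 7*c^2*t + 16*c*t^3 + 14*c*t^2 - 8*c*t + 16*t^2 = (c - 8)*(c - 2*t)*(c*t + 1)*(c*t + t)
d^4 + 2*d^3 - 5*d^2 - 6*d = d*(d - 2)*(d + 1)*(d + 3)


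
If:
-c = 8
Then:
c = -8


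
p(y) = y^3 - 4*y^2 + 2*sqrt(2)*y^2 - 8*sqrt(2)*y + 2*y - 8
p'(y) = 3*y^2 - 8*y + 4*sqrt(2)*y - 8*sqrt(2) + 2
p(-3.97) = -52.06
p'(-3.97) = 47.27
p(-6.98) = -340.14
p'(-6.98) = 153.20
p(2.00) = -23.31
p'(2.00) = -2.00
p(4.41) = 13.91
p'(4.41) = 38.70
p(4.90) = 35.88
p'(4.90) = 51.23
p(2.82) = -21.16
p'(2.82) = 7.94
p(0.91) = -16.69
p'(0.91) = -8.96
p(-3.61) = -36.69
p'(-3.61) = 38.24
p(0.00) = -8.00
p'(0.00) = -9.31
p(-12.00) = -1792.94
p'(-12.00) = 450.80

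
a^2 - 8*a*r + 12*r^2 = (a - 6*r)*(a - 2*r)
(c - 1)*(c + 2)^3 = c^4 + 5*c^3 + 6*c^2 - 4*c - 8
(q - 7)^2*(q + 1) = q^3 - 13*q^2 + 35*q + 49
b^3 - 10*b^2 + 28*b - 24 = (b - 6)*(b - 2)^2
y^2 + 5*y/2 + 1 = (y + 1/2)*(y + 2)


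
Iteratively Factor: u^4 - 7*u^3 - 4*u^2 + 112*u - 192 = (u + 4)*(u^3 - 11*u^2 + 40*u - 48) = (u - 3)*(u + 4)*(u^2 - 8*u + 16) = (u - 4)*(u - 3)*(u + 4)*(u - 4)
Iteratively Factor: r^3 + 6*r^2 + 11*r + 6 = (r + 2)*(r^2 + 4*r + 3) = (r + 2)*(r + 3)*(r + 1)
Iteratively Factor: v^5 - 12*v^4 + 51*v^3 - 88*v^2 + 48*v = (v - 4)*(v^4 - 8*v^3 + 19*v^2 - 12*v) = (v - 4)*(v - 3)*(v^3 - 5*v^2 + 4*v) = v*(v - 4)*(v - 3)*(v^2 - 5*v + 4) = v*(v - 4)^2*(v - 3)*(v - 1)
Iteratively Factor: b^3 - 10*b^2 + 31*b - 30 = (b - 3)*(b^2 - 7*b + 10) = (b - 3)*(b - 2)*(b - 5)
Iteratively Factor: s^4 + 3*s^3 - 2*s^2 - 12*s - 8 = (s - 2)*(s^3 + 5*s^2 + 8*s + 4) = (s - 2)*(s + 1)*(s^2 + 4*s + 4) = (s - 2)*(s + 1)*(s + 2)*(s + 2)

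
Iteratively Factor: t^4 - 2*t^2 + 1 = (t - 1)*(t^3 + t^2 - t - 1) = (t - 1)*(t + 1)*(t^2 - 1) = (t - 1)*(t + 1)^2*(t - 1)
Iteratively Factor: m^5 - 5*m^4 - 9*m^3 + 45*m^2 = (m - 3)*(m^4 - 2*m^3 - 15*m^2) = m*(m - 3)*(m^3 - 2*m^2 - 15*m) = m*(m - 3)*(m + 3)*(m^2 - 5*m) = m*(m - 5)*(m - 3)*(m + 3)*(m)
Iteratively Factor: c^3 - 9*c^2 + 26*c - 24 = (c - 4)*(c^2 - 5*c + 6) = (c - 4)*(c - 2)*(c - 3)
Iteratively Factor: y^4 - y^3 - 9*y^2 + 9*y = (y + 3)*(y^3 - 4*y^2 + 3*y) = (y - 3)*(y + 3)*(y^2 - y) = (y - 3)*(y - 1)*(y + 3)*(y)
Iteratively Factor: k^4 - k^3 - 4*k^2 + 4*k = (k - 2)*(k^3 + k^2 - 2*k) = (k - 2)*(k - 1)*(k^2 + 2*k) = k*(k - 2)*(k - 1)*(k + 2)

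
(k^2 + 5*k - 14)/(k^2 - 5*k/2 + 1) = 2*(k + 7)/(2*k - 1)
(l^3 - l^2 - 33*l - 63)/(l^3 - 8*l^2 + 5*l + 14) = (l^2 + 6*l + 9)/(l^2 - l - 2)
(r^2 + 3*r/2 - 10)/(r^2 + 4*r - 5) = (r^2 + 3*r/2 - 10)/(r^2 + 4*r - 5)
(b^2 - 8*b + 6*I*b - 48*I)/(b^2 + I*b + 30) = (b - 8)/(b - 5*I)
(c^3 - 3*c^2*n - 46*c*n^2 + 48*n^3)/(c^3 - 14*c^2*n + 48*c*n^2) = (c^2 + 5*c*n - 6*n^2)/(c*(c - 6*n))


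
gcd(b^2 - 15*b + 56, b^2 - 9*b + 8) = b - 8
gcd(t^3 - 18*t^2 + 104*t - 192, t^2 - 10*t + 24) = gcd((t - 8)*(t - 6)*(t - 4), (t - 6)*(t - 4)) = t^2 - 10*t + 24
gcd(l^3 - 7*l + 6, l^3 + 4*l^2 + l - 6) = l^2 + 2*l - 3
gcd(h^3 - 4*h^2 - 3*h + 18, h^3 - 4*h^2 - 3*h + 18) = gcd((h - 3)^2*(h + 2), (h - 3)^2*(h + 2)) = h^3 - 4*h^2 - 3*h + 18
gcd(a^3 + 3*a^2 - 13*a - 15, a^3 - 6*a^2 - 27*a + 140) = a + 5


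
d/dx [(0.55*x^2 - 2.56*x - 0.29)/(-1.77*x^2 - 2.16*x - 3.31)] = (-5.7192*x^2 - 4.6676*x + 7.8472)/(3.1329*x^4 + 7.6464*x^3 + 16.383*x^2 + 14.2992*x + 10.9561)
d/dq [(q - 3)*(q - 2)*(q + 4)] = 3*q^2 - 2*q - 14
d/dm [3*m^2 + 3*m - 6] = 6*m + 3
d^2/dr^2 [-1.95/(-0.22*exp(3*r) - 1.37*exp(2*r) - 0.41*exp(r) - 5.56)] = (1.95*(0.66*exp(2*r) + 2.74*exp(r) + 0.41)*(1.32*exp(2*r) + 5.48*exp(r) + 0.82)*exp(r) - (3.861*exp(2*r) + 10.686*exp(r) + 0.7995)*(0.22*exp(3*r) + 1.37*exp(2*r) + 0.41*exp(r) + 5.56))*exp(r)/(0.22*exp(3*r) + 1.37*exp(2*r) + 0.41*exp(r) + 5.56)^3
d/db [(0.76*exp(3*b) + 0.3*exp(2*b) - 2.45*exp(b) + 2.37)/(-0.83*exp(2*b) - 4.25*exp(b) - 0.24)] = (-0.6308*exp(4*b) - 6.46*exp(3*b) - 3.8557*exp(2*b) + 3.7902*exp(b) + 10.6605)*exp(b)/(0.6889*exp(4*b) + 7.055*exp(3*b) + 18.4609*exp(2*b) + 2.04*exp(b) + 0.0576)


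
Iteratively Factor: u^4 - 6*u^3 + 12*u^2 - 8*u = (u)*(u^3 - 6*u^2 + 12*u - 8) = u*(u - 2)*(u^2 - 4*u + 4) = u*(u - 2)^2*(u - 2)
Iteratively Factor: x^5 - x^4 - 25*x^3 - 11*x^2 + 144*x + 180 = (x + 2)*(x^4 - 3*x^3 - 19*x^2 + 27*x + 90) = (x - 3)*(x + 2)*(x^3 - 19*x - 30) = (x - 3)*(x + 2)*(x + 3)*(x^2 - 3*x - 10) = (x - 5)*(x - 3)*(x + 2)*(x + 3)*(x + 2)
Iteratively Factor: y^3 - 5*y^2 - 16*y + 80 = (y - 4)*(y^2 - y - 20) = (y - 5)*(y - 4)*(y + 4)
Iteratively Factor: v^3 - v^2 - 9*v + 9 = (v - 1)*(v^2 - 9) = (v - 3)*(v - 1)*(v + 3)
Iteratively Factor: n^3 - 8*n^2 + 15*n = (n - 3)*(n^2 - 5*n) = (n - 5)*(n - 3)*(n)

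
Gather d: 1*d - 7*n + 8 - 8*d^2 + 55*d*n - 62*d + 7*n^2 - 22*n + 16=-8*d^2 + d*(55*n - 61) + 7*n^2 - 29*n + 24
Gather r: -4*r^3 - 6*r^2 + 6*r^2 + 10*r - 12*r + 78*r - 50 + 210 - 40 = -4*r^3 + 76*r + 120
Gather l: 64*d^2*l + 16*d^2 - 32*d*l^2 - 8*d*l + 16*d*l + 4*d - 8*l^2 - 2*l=16*d^2 + 4*d + l^2*(-32*d - 8) + l*(64*d^2 + 8*d - 2)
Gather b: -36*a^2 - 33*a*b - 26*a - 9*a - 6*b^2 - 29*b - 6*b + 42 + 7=-36*a^2 - 35*a - 6*b^2 + b*(-33*a - 35) + 49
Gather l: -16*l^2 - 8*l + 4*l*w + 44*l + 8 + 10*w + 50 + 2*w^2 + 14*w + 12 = -16*l^2 + l*(4*w + 36) + 2*w^2 + 24*w + 70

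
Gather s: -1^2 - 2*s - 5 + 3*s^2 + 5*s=3*s^2 + 3*s - 6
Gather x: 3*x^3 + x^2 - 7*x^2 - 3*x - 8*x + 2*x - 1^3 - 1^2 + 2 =3*x^3 - 6*x^2 - 9*x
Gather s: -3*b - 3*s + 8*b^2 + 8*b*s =8*b^2 - 3*b + s*(8*b - 3)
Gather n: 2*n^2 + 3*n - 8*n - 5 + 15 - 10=2*n^2 - 5*n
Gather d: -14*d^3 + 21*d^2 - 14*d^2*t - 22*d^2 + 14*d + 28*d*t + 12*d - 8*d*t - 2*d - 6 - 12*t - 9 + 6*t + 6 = -14*d^3 + d^2*(-14*t - 1) + d*(20*t + 24) - 6*t - 9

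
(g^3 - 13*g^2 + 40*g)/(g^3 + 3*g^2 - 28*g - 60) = g*(g - 8)/(g^2 + 8*g + 12)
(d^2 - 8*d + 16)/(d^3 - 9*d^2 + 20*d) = (d - 4)/(d*(d - 5))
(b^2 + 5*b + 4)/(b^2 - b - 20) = (b + 1)/(b - 5)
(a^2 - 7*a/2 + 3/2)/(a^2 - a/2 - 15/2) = (2*a - 1)/(2*a + 5)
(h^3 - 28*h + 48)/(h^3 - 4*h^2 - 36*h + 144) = (h - 2)/(h - 6)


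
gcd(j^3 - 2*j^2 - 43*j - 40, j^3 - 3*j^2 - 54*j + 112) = j - 8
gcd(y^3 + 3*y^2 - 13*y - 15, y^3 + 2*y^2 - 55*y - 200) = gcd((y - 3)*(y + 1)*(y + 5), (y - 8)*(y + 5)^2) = y + 5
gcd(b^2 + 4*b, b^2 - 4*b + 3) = 1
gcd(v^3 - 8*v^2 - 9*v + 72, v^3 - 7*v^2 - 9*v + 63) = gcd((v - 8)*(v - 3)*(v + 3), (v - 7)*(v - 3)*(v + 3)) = v^2 - 9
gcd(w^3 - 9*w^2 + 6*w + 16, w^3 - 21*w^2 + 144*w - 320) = w - 8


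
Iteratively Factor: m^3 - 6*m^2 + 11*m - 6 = (m - 1)*(m^2 - 5*m + 6) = (m - 3)*(m - 1)*(m - 2)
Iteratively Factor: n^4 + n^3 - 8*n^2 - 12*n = (n)*(n^3 + n^2 - 8*n - 12) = n*(n - 3)*(n^2 + 4*n + 4) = n*(n - 3)*(n + 2)*(n + 2)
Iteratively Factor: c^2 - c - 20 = (c - 5)*(c + 4)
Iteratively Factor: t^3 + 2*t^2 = (t)*(t^2 + 2*t) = t*(t + 2)*(t)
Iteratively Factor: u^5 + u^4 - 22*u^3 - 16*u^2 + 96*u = (u - 2)*(u^4 + 3*u^3 - 16*u^2 - 48*u) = (u - 4)*(u - 2)*(u^3 + 7*u^2 + 12*u) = (u - 4)*(u - 2)*(u + 3)*(u^2 + 4*u) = u*(u - 4)*(u - 2)*(u + 3)*(u + 4)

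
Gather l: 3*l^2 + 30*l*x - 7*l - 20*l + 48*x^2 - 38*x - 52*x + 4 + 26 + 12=3*l^2 + l*(30*x - 27) + 48*x^2 - 90*x + 42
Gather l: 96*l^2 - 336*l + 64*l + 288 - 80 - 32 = 96*l^2 - 272*l + 176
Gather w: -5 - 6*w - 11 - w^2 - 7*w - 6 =-w^2 - 13*w - 22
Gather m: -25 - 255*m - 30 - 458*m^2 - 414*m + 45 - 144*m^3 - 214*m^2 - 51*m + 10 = -144*m^3 - 672*m^2 - 720*m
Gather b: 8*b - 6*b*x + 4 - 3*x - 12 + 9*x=b*(8 - 6*x) + 6*x - 8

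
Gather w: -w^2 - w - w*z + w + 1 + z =-w^2 - w*z + z + 1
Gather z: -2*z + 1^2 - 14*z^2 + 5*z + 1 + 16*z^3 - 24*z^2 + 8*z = 16*z^3 - 38*z^2 + 11*z + 2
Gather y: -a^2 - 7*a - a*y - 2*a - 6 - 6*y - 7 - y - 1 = -a^2 - 9*a + y*(-a - 7) - 14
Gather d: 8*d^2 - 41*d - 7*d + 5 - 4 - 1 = 8*d^2 - 48*d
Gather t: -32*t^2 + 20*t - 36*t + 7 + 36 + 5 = -32*t^2 - 16*t + 48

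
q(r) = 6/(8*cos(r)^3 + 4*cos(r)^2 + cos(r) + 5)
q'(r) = 6*(24*sin(r)*cos(r)^2 + 8*sin(r)*cos(r) + sin(r))/(8*cos(r)^3 + 4*cos(r)^2 + cos(r) + 5)^2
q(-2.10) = 1.34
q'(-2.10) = -0.79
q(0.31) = 0.36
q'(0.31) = 0.20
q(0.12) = 0.34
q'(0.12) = 0.07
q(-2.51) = 2.31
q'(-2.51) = -5.36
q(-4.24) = 1.30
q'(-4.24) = 0.58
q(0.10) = 0.34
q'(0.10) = 0.06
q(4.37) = 1.25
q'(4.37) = -0.25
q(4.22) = 1.31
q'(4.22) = -0.65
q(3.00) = 35.69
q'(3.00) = 497.28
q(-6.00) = 0.36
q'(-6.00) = 0.18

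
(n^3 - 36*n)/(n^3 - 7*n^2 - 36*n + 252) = n/(n - 7)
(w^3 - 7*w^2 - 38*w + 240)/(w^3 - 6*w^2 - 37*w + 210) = (w - 8)/(w - 7)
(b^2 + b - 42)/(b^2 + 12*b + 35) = (b - 6)/(b + 5)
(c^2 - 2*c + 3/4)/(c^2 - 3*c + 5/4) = (2*c - 3)/(2*c - 5)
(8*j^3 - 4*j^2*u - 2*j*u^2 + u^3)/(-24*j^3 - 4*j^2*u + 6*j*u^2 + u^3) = (-2*j + u)/(6*j + u)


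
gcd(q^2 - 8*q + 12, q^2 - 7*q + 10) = q - 2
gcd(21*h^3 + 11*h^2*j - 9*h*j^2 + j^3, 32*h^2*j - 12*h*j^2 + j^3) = 1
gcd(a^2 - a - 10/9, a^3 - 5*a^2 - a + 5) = 1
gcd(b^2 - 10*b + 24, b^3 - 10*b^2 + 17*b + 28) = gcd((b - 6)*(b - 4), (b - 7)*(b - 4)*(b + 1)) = b - 4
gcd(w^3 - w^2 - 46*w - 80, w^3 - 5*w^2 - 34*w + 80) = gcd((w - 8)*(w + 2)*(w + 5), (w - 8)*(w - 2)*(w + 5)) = w^2 - 3*w - 40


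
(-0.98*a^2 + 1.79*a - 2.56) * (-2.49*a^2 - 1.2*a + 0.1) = 2.4402*a^4 - 3.2811*a^3 + 4.1284*a^2 + 3.251*a - 0.256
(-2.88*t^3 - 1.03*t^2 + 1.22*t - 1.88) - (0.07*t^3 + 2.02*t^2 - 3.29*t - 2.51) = -2.95*t^3 - 3.05*t^2 + 4.51*t + 0.63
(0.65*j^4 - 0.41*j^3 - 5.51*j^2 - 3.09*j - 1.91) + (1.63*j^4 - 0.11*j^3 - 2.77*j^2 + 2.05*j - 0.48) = 2.28*j^4 - 0.52*j^3 - 8.28*j^2 - 1.04*j - 2.39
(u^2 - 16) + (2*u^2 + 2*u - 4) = 3*u^2 + 2*u - 20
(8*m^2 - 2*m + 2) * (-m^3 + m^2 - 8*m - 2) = -8*m^5 + 10*m^4 - 68*m^3 + 2*m^2 - 12*m - 4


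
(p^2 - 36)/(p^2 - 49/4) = 4*(p^2 - 36)/(4*p^2 - 49)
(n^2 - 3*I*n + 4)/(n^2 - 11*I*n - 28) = (n + I)/(n - 7*I)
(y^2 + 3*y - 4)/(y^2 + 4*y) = (y - 1)/y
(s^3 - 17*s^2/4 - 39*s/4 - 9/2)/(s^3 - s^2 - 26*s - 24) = (s + 3/4)/(s + 4)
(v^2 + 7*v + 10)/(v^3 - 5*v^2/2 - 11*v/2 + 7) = 2*(v + 5)/(2*v^2 - 9*v + 7)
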